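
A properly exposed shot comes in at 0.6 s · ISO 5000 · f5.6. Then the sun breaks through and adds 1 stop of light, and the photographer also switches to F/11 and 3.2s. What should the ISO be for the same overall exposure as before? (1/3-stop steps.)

ISO 2000

Scene light: 1 stop brighter.
Aperture: f/5.6 → f/6.3 → f/7.1 → f/8 → f/9 → f/10 → f/11 — 2 stops stopped down (darker).
Shutter speed: 0.6 → 0.8 → 1 → 1.3 → 1.6 → 2 → 2.5 → 3.2 — 2 1/3 stops slower (brighter).
Net so far: 1 1/3 stops brighter. ISO: 5000 → 4000 → 3200 → 2500 → 2000.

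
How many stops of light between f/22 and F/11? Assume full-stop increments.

f/22 → f/16 → f/11 — count the steps: 2 stops.

2 stops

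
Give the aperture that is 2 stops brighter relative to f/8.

f/4

Aperture: f/8 → f/5.6 → f/4 — 2 stops larger aperture (brighter).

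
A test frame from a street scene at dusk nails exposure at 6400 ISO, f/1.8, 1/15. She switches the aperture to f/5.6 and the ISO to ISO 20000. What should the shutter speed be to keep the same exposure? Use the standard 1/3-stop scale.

Aperture: f/1.8 → f/2 → f/2.2 → f/2.5 → f/2.8 → f/3.2 → f/3.5 → f/4 → f/4.5 → f/5 → f/5.6 — 3 1/3 stops stopped down (darker).
ISO: 6400 → 8000 → 10000 → 12800 → 16000 → 20000 — 1 2/3 stops raised (brighter).
Net change so far: 1 2/3 stops darker. Offset with the shutter speed: 1/15 → 1/13 → 1/10 → 1/8 → 1/6 → 1/5.

1/5s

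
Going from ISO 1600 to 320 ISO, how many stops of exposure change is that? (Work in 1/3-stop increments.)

2 1/3 stops

1600 → 1250 → 1000 → 800 → 640 → 500 → 400 → 320 — count the steps: 7 third-stops = 2 1/3 stops.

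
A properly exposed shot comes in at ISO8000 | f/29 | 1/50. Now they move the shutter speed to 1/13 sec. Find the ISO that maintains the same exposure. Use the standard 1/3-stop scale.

Shutter speed: 1/50 → 1/40 → 1/30 → 1/25 → 1/20 → 1/15 → 1/13 — 2 stops slower (brighter).
Need 2 stops darker from the ISO: 8000 → 6400 → 5000 → 4000 → 3200 → 2500 → 2000.

ISO 2000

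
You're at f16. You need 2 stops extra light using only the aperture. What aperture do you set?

Aperture: f/16 → f/11 → f/8 — 2 stops larger aperture (brighter).

f/8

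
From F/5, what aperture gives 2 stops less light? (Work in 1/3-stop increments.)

f/10

Aperture: f/5 → f/5.6 → f/6.3 → f/7.1 → f/8 → f/9 → f/10 — 2 stops smaller aperture (darker).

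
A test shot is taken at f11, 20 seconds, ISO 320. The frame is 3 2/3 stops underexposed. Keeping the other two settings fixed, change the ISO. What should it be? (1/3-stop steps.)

ISO 4000

Underexposed by 3 2/3 stops → need 3 2/3 stops brighter.
ISO: 320 → 400 → 500 → 640 → 800 → 1000 → 1250 → 1600 → 2000 → 2500 → 3200 → 4000.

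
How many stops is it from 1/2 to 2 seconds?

2 stops

1/2 → 1 → 2 — count the steps: 2 stops.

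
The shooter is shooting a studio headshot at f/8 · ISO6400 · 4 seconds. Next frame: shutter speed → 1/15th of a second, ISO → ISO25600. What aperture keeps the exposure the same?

f/2

Shutter speed: 4 → 2 → 1 → 1/2 → 1/4 → 1/8 → 1/15 — 6 stops shorter (darker).
ISO: 6400 → 12800 → 25600 — 2 stops raised (brighter).
Net change so far: 4 stops darker. Offset with the aperture: f/8 → f/5.6 → f/4 → f/2.8 → f/2.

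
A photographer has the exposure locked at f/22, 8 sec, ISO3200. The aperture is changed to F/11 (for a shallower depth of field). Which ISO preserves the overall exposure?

Aperture: f/22 → f/16 → f/11 — 2 stops opened up (brighter).
Need 2 stops darker from the ISO: 3200 → 1600 → 800.

ISO 800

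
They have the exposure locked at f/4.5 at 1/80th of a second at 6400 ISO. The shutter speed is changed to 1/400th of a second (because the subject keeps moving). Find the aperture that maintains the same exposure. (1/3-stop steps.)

f/2

Shutter speed: 1/80 → 1/100 → 1/125 → 1/160 → 1/200 → 1/250 → 1/320 → 1/400 — 2 1/3 stops faster (darker).
Need 2 1/3 stops brighter from the aperture: f/4.5 → f/4 → f/3.5 → f/3.2 → f/2.8 → f/2.5 → f/2.2 → f/2.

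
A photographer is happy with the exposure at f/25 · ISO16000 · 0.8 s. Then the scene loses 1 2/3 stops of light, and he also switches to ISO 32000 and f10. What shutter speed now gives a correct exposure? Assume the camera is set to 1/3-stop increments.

Scene light: 1 2/3 stops darker.
ISO: 16000 → 20000 → 25600 → 32000 — 1 stop raised (brighter).
Aperture: f/25 → f/22 → f/20 → f/18 → f/16 → f/14 → f/13 → f/11 → f/10 — 2 2/3 stops wider (brighter).
Net so far: 2 stops brighter. Shutter speed: 0.8 → 0.6 → 0.5 → 0.4 → 0.3 → 1/4 → 1/5.

1/5s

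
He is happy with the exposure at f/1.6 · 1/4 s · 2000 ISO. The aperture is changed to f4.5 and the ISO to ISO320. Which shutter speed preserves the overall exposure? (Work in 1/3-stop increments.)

Aperture: f/1.6 → f/1.8 → f/2 → f/2.2 → f/2.5 → f/2.8 → f/3.2 → f/3.5 → f/4 → f/4.5 — 3 stops narrower (darker).
ISO: 2000 → 1600 → 1250 → 1000 → 800 → 640 → 500 → 400 → 320 — 2 2/3 stops dropped (darker).
Net change so far: 5 2/3 stops darker. Offset with the shutter speed: 1/4 → 0.3 → 0.4 → 0.5 → 0.6 → 0.8 → 1 → 1.3 → 1.6 → 2 → 2.5 → 3.2 → 4 → 5 → 6 → 8 → 10 → 13.

13 s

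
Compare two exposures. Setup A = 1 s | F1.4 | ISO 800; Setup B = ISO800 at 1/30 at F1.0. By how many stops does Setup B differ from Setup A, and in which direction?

4 stops darker

Aperture: f/1.4 → f/1.0 — 1 stop wider (brighter).
Shutter speed: 1 → 1/2 → 1/4 → 1/8 → 1/15 → 1/30 — 5 stops faster (darker).
ISO: unchanged.
Net: +1 −5 = −4 stops.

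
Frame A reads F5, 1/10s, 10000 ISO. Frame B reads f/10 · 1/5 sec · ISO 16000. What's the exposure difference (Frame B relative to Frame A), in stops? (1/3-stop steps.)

Aperture: f/5 → f/5.6 → f/6.3 → f/7.1 → f/8 → f/9 → f/10 — 2 stops stopped down (darker).
Shutter speed: 1/10 → 1/8 → 1/6 → 1/5 — 1 stop longer (brighter).
ISO: 10000 → 12800 → 16000 — 2/3 stop raised (brighter).
Net: −2 +1 +2/3 = −1/3 stops.

1/3 stop darker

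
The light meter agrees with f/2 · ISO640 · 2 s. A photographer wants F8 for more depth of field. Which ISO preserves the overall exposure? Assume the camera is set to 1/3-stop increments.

ISO 10000

Aperture: f/2 → f/2.2 → f/2.5 → f/2.8 → f/3.2 → f/3.5 → f/4 → f/4.5 → f/5 → f/5.6 → f/6.3 → f/7.1 → f/8 — 4 stops stopped down (darker).
Need 4 stops brighter from the ISO: 640 → 800 → 1000 → 1250 → 1600 → 2000 → 2500 → 3200 → 4000 → 5000 → 6400 → 8000 → 10000.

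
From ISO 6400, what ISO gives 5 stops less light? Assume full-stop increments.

ISO 200

ISO: 6400 → 3200 → 1600 → 800 → 400 → 200 — 5 stops dropped (darker).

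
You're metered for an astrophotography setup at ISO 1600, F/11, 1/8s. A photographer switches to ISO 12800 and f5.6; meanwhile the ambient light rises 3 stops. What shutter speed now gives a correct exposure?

Scene light: 3 stops brighter.
ISO: 1600 → 3200 → 6400 → 12800 — 3 stops higher (brighter).
Aperture: f/11 → f/8 → f/5.6 — 2 stops wider (brighter).
Net so far: 8 stops brighter. Shutter speed: 1/8 → 1/15 → 1/30 → 1/60 → 1/125 → 1/250 → 1/500 → 1/1000 → 1/2000.

1/2000s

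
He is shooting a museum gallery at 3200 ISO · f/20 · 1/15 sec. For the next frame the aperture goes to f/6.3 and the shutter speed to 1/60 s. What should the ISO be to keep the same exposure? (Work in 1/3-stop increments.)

Aperture: f/20 → f/18 → f/16 → f/14 → f/13 → f/11 → f/10 → f/9 → f/8 → f/7.1 → f/6.3 — 3 1/3 stops wider (brighter).
Shutter speed: 1/15 → 1/20 → 1/25 → 1/30 → 1/40 → 1/50 → 1/60 — 2 stops faster (darker).
Net change so far: 1 1/3 stops brighter. Offset with the ISO: 3200 → 2500 → 2000 → 1600 → 1250.

ISO 1250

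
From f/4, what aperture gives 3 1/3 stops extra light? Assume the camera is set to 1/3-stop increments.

f/1.2

Aperture: f/4 → f/3.5 → f/3.2 → f/2.8 → f/2.5 → f/2.2 → f/2 → f/1.8 → f/1.6 → f/1.4 → f/1.2 — 3 1/3 stops opened up (brighter).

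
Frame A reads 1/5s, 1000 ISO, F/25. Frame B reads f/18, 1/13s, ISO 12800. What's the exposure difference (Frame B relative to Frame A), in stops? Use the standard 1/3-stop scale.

Aperture: f/25 → f/22 → f/20 → f/18 — 1 stop opened up (brighter).
Shutter speed: 1/5 → 1/6 → 1/8 → 1/10 → 1/13 — 1 1/3 stops shorter (darker).
ISO: 1000 → 1250 → 1600 → 2000 → 2500 → 3200 → 4000 → 5000 → 6400 → 8000 → 10000 → 12800 — 3 2/3 stops raised (brighter).
Net: +1 −1 1/3 +3 2/3 = +3 1/3 stops.

3 1/3 stops brighter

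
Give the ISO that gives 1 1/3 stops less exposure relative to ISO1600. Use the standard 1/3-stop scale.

ISO 640

ISO: 1600 → 1250 → 1000 → 800 → 640 — 1 1/3 stops lower (darker).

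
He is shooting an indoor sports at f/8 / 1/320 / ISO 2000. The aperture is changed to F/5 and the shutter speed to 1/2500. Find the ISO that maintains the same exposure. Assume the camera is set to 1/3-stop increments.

ISO 6400

Aperture: f/8 → f/7.1 → f/6.3 → f/5.6 → f/5 — 1 1/3 stops larger aperture (brighter).
Shutter speed: 1/320 → 1/400 → 1/500 → 1/640 → 1/800 → 1/1000 → 1/1250 → 1/1600 → 1/2000 → 1/2500 — 3 stops shorter (darker).
Net change so far: 1 2/3 stops darker. Offset with the ISO: 2000 → 2500 → 3200 → 4000 → 5000 → 6400.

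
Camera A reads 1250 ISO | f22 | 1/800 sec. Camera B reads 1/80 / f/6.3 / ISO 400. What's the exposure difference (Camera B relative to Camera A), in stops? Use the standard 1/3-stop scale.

5 1/3 stops brighter

Aperture: f/22 → f/20 → f/18 → f/16 → f/14 → f/13 → f/11 → f/10 → f/9 → f/8 → f/7.1 → f/6.3 — 3 2/3 stops larger aperture (brighter).
Shutter speed: 1/800 → 1/640 → 1/500 → 1/400 → 1/320 → 1/250 → 1/200 → 1/160 → 1/125 → 1/100 → 1/80 — 3 1/3 stops longer (brighter).
ISO: 1250 → 1000 → 800 → 640 → 500 → 400 — 1 2/3 stops dropped (darker).
Net: +3 2/3 +3 1/3 −1 2/3 = +5 1/3 stops.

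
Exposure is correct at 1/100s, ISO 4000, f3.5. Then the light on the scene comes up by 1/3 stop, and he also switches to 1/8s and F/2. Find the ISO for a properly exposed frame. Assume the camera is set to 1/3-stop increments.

Scene light: 1/3 stop brighter.
Shutter speed: 1/100 → 1/80 → 1/60 → 1/50 → 1/40 → 1/30 → 1/25 → 1/20 → 1/15 → 1/13 → 1/10 → 1/8 — 3 2/3 stops longer (brighter).
Aperture: f/3.5 → f/3.2 → f/2.8 → f/2.5 → f/2.2 → f/2 — 1 2/3 stops larger aperture (brighter).
Net so far: 5 2/3 stops brighter. ISO: 4000 → 3200 → 2500 → 2000 → 1600 → 1250 → 1000 → 800 → 640 → 500 → 400 → 320 → 250 → 200 → 160 → 125 → 100 → 80.

ISO 80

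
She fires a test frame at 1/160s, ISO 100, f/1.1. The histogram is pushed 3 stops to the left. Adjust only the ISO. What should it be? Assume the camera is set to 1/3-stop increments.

ISO 800

Underexposed by 3 stops → need 3 stops brighter.
ISO: 100 → 125 → 160 → 200 → 250 → 320 → 400 → 500 → 640 → 800.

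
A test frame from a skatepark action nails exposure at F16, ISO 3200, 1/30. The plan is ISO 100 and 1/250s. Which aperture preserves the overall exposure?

ISO: 3200 → 1600 → 800 → 400 → 200 → 100 — 5 stops lower (darker).
Shutter speed: 1/30 → 1/60 → 1/125 → 1/250 — 3 stops faster (darker).
Net change so far: 8 stops darker. Offset with the aperture: f/16 → f/11 → f/8 → f/5.6 → f/4 → f/2.8 → f/2 → f/1.4 → f/1.0.

f/1.0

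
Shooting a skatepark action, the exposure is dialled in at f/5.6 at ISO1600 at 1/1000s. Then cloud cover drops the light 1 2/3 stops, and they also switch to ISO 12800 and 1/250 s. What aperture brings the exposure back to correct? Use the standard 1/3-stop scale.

f/18

Scene light: 1 2/3 stops darker.
ISO: 1600 → 2000 → 2500 → 3200 → 4000 → 5000 → 6400 → 8000 → 10000 → 12800 — 3 stops raised (brighter).
Shutter speed: 1/1000 → 1/800 → 1/640 → 1/500 → 1/400 → 1/320 → 1/250 — 2 stops slower (brighter).
Net so far: 3 1/3 stops brighter. Aperture: f/5.6 → f/6.3 → f/7.1 → f/8 → f/9 → f/10 → f/11 → f/13 → f/14 → f/16 → f/18.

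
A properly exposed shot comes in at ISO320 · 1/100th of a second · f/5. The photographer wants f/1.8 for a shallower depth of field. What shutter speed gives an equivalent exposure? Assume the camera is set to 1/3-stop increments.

1/800s

Aperture: f/5 → f/4.5 → f/4 → f/3.5 → f/3.2 → f/2.8 → f/2.5 → f/2.2 → f/2 → f/1.8 — 3 stops larger aperture (brighter).
Need 3 stops darker from the shutter speed: 1/100 → 1/125 → 1/160 → 1/200 → 1/250 → 1/320 → 1/400 → 1/500 → 1/640 → 1/800.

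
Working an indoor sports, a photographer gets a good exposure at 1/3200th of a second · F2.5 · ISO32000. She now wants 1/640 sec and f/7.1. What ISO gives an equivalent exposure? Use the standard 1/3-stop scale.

Shutter speed: 1/3200 → 1/2500 → 1/2000 → 1/1600 → 1/1250 → 1/1000 → 1/800 → 1/640 — 2 1/3 stops slower (brighter).
Aperture: f/2.5 → f/2.8 → f/3.2 → f/3.5 → f/4 → f/4.5 → f/5 → f/5.6 → f/6.3 → f/7.1 — 3 stops narrower (darker).
Net change so far: 2/3 stop darker. Offset with the ISO: 32000 → 40000 → 51200.

ISO 51200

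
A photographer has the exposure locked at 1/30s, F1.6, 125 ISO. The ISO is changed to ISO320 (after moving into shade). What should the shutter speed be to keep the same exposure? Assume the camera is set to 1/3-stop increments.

1/80s

ISO: 125 → 160 → 200 → 250 → 320 — 1 1/3 stops raised (brighter).
Need 1 1/3 stops darker from the shutter speed: 1/30 → 1/40 → 1/50 → 1/60 → 1/80.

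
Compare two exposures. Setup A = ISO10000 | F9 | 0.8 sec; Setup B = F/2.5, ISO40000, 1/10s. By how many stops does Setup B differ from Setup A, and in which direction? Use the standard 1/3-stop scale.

2 2/3 stops brighter

Aperture: f/9 → f/8 → f/7.1 → f/6.3 → f/5.6 → f/5 → f/4.5 → f/4 → f/3.5 → f/3.2 → f/2.8 → f/2.5 — 3 2/3 stops opened up (brighter).
Shutter speed: 0.8 → 0.6 → 0.5 → 0.4 → 0.3 → 1/4 → 1/5 → 1/6 → 1/8 → 1/10 — 3 stops faster (darker).
ISO: 10000 → 12800 → 16000 → 20000 → 25600 → 32000 → 40000 — 2 stops higher (brighter).
Net: +3 2/3 −3 +2 = +2 2/3 stops.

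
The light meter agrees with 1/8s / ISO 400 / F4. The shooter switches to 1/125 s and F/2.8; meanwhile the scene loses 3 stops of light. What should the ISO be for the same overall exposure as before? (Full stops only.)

ISO 25600

Scene light: 3 stops darker.
Shutter speed: 1/8 → 1/15 → 1/30 → 1/60 → 1/125 — 4 stops shorter (darker).
Aperture: f/4 → f/2.8 — 1 stop opened up (brighter).
Net so far: 6 stops darker. ISO: 400 → 800 → 1600 → 3200 → 6400 → 12800 → 25600.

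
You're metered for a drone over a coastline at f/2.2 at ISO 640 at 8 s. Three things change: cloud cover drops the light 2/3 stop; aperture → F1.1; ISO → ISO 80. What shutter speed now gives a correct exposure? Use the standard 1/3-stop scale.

Scene light: 2/3 stop darker.
Aperture: f/2.2 → f/2 → f/1.8 → f/1.6 → f/1.4 → f/1.2 → f/1.1 — 2 stops larger aperture (brighter).
ISO: 640 → 500 → 400 → 320 → 250 → 200 → 160 → 125 → 100 → 80 — 3 stops lower (darker).
Net so far: 1 2/3 stops darker. Shutter speed: 8 → 10 → 13 → 15 → 20 → 25.

25 s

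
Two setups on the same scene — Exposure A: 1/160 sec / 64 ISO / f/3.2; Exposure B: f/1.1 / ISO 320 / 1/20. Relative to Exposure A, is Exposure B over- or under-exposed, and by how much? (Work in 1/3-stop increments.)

8 1/3 stops brighter

Aperture: f/3.2 → f/2.8 → f/2.5 → f/2.2 → f/2 → f/1.8 → f/1.6 → f/1.4 → f/1.2 → f/1.1 — 3 stops larger aperture (brighter).
Shutter speed: 1/160 → 1/125 → 1/100 → 1/80 → 1/60 → 1/50 → 1/40 → 1/30 → 1/25 → 1/20 — 3 stops longer (brighter).
ISO: 64 → 80 → 100 → 125 → 160 → 200 → 250 → 320 — 2 1/3 stops higher (brighter).
Net: +3 +3 +2 1/3 = +8 1/3 stops.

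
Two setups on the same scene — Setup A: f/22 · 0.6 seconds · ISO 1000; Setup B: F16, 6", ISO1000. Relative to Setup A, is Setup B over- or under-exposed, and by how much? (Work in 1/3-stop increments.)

Aperture: f/22 → f/20 → f/18 → f/16 — 1 stop wider (brighter).
Shutter speed: 0.6 → 0.8 → 1 → 1.3 → 1.6 → 2 → 2.5 → 3.2 → 4 → 5 → 6 — 3 1/3 stops slower (brighter).
ISO: unchanged.
Net: +1 +3 1/3 = +4 1/3 stops.

4 1/3 stops brighter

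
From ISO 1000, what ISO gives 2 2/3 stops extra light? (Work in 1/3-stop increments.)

ISO: 1000 → 1250 → 1600 → 2000 → 2500 → 3200 → 4000 → 5000 → 6400 — 2 2/3 stops raised (brighter).

ISO 6400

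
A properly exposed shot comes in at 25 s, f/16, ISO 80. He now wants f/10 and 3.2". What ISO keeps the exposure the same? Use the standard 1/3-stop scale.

Aperture: f/16 → f/14 → f/13 → f/11 → f/10 — 1 1/3 stops opened up (brighter).
Shutter speed: 25 → 20 → 15 → 13 → 10 → 8 → 6 → 5 → 4 → 3.2 — 3 stops faster (darker).
Net change so far: 1 2/3 stops darker. Offset with the ISO: 80 → 100 → 125 → 160 → 200 → 250.

ISO 250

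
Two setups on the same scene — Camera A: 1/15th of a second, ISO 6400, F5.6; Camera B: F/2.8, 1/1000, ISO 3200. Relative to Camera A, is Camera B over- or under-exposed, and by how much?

5 stops darker

Aperture: f/5.6 → f/4 → f/2.8 — 2 stops opened up (brighter).
Shutter speed: 1/15 → 1/30 → 1/60 → 1/125 → 1/250 → 1/500 → 1/1000 — 6 stops shorter (darker).
ISO: 6400 → 3200 — 1 stop lower (darker).
Net: +2 −6 −1 = −5 stops.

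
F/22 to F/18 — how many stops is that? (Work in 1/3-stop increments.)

f/22 → f/20 → f/18 — count the steps: 2 third-stops = 2/3 stop.

2/3 stop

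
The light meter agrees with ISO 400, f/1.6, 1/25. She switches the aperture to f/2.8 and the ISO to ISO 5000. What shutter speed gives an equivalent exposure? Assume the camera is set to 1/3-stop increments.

1/100s

Aperture: f/1.6 → f/1.8 → f/2 → f/2.2 → f/2.5 → f/2.8 — 1 2/3 stops narrower (darker).
ISO: 400 → 500 → 640 → 800 → 1000 → 1250 → 1600 → 2000 → 2500 → 3200 → 4000 → 5000 — 3 2/3 stops higher (brighter).
Net change so far: 2 stops brighter. Offset with the shutter speed: 1/25 → 1/30 → 1/40 → 1/50 → 1/60 → 1/80 → 1/100.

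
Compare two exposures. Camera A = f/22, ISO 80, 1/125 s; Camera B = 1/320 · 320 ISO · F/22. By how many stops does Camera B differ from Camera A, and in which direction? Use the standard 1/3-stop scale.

Aperture: unchanged.
Shutter speed: 1/125 → 1/160 → 1/200 → 1/250 → 1/320 — 1 1/3 stops faster (darker).
ISO: 80 → 100 → 125 → 160 → 200 → 250 → 320 — 2 stops higher (brighter).
Net: −1 1/3 +2 = +2/3 stops.

2/3 stop brighter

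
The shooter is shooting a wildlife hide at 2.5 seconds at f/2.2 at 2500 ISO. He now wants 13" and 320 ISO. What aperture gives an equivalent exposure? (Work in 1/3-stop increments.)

Shutter speed: 2.5 → 3.2 → 4 → 5 → 6 → 8 → 10 → 13 — 2 1/3 stops slower (brighter).
ISO: 2500 → 2000 → 1600 → 1250 → 1000 → 800 → 640 → 500 → 400 → 320 — 3 stops lower (darker).
Net change so far: 2/3 stop darker. Offset with the aperture: f/2.2 → f/2 → f/1.8.

f/1.8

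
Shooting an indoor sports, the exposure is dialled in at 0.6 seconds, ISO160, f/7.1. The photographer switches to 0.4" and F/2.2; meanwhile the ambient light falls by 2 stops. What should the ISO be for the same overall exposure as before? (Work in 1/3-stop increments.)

Scene light: 2 stops darker.
Shutter speed: 0.6 → 0.5 → 0.4 — 2/3 stop faster (darker).
Aperture: f/7.1 → f/6.3 → f/5.6 → f/5 → f/4.5 → f/4 → f/3.5 → f/3.2 → f/2.8 → f/2.5 → f/2.2 — 3 1/3 stops opened up (brighter).
Net so far: 2/3 stop brighter. ISO: 160 → 125 → 100.

ISO 100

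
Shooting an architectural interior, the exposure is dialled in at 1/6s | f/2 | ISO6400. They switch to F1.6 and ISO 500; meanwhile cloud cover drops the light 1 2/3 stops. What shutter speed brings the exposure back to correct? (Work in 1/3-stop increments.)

Scene light: 1 2/3 stops darker.
Aperture: f/2 → f/1.8 → f/1.6 — 2/3 stop larger aperture (brighter).
ISO: 6400 → 5000 → 4000 → 3200 → 2500 → 2000 → 1600 → 1250 → 1000 → 800 → 640 → 500 — 3 2/3 stops lower (darker).
Net so far: 4 2/3 stops darker. Shutter speed: 1/6 → 1/5 → 1/4 → 0.3 → 0.4 → 0.5 → 0.6 → 0.8 → 1 → 1.3 → 1.6 → 2 → 2.5 → 3.2 → 4.

4 s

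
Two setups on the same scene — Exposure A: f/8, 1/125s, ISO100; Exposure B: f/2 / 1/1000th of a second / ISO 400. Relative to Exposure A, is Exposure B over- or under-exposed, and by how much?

3 stops brighter

Aperture: f/8 → f/5.6 → f/4 → f/2.8 → f/2 — 4 stops opened up (brighter).
Shutter speed: 1/125 → 1/250 → 1/500 → 1/1000 — 3 stops shorter (darker).
ISO: 100 → 200 → 400 — 2 stops raised (brighter).
Net: +4 −3 +2 = +3 stops.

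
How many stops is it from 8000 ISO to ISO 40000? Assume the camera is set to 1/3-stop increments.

8000 → 10000 → 12800 → 16000 → 20000 → 25600 → 32000 → 40000 — count the steps: 7 third-stops = 2 1/3 stops.

2 1/3 stops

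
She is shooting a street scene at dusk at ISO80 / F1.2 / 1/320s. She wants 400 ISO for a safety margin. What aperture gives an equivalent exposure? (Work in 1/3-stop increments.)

ISO: 80 → 100 → 125 → 160 → 200 → 250 → 320 → 400 — 2 1/3 stops higher (brighter).
Need 2 1/3 stops darker from the aperture: f/1.2 → f/1.4 → f/1.6 → f/1.8 → f/2 → f/2.2 → f/2.5 → f/2.8.

f/2.8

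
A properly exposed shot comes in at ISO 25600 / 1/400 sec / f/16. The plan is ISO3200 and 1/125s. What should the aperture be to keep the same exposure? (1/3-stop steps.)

ISO: 25600 → 20000 → 16000 → 12800 → 10000 → 8000 → 6400 → 5000 → 4000 → 3200 — 3 stops dropped (darker).
Shutter speed: 1/400 → 1/320 → 1/250 → 1/200 → 1/160 → 1/125 — 1 2/3 stops slower (brighter).
Net change so far: 1 1/3 stops darker. Offset with the aperture: f/16 → f/14 → f/13 → f/11 → f/10.

f/10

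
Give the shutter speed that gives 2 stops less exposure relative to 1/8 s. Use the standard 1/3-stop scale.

1/30s

Shutter speed: 1/8 → 1/10 → 1/13 → 1/15 → 1/20 → 1/25 → 1/30 — 2 stops shorter (darker).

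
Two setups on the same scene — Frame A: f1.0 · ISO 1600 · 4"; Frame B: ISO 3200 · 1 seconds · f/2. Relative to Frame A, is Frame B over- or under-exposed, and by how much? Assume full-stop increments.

3 stops darker

Aperture: f/1.0 → f/1.4 → f/2 — 2 stops narrower (darker).
Shutter speed: 4 → 2 → 1 — 2 stops faster (darker).
ISO: 1600 → 3200 — 1 stop higher (brighter).
Net: −2 −2 +1 = −3 stops.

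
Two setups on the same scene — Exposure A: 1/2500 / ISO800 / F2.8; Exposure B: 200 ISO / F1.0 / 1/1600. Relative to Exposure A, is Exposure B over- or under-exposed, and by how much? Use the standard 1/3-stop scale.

Aperture: f/2.8 → f/2.5 → f/2.2 → f/2 → f/1.8 → f/1.6 → f/1.4 → f/1.2 → f/1.1 → f/1.0 — 3 stops wider (brighter).
Shutter speed: 1/2500 → 1/2000 → 1/1600 — 2/3 stop slower (brighter).
ISO: 800 → 640 → 500 → 400 → 320 → 250 → 200 — 2 stops lower (darker).
Net: +3 +2/3 −2 = +1 2/3 stops.

1 2/3 stops brighter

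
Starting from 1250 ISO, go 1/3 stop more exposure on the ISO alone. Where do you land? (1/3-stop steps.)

ISO 1600

ISO: 1250 → 1600 — 1/3 stop higher (brighter).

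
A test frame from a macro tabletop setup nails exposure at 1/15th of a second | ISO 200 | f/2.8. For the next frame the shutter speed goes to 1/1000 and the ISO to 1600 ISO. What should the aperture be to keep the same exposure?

f/1.0

Shutter speed: 1/15 → 1/30 → 1/60 → 1/125 → 1/250 → 1/500 → 1/1000 — 6 stops faster (darker).
ISO: 200 → 400 → 800 → 1600 — 3 stops raised (brighter).
Net change so far: 3 stops darker. Offset with the aperture: f/2.8 → f/2 → f/1.4 → f/1.0.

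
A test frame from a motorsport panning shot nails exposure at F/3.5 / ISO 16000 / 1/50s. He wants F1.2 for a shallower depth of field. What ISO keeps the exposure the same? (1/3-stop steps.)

ISO 2000

Aperture: f/3.5 → f/3.2 → f/2.8 → f/2.5 → f/2.2 → f/2 → f/1.8 → f/1.6 → f/1.4 → f/1.2 — 3 stops opened up (brighter).
Need 3 stops darker from the ISO: 16000 → 12800 → 10000 → 8000 → 6400 → 5000 → 4000 → 3200 → 2500 → 2000.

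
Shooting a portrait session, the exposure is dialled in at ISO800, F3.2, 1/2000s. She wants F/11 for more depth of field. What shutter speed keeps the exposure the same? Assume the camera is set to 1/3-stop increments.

1/160s

Aperture: f/3.2 → f/3.5 → f/4 → f/4.5 → f/5 → f/5.6 → f/6.3 → f/7.1 → f/8 → f/9 → f/10 → f/11 — 3 2/3 stops smaller aperture (darker).
Need 3 2/3 stops brighter from the shutter speed: 1/2000 → 1/1600 → 1/1250 → 1/1000 → 1/800 → 1/640 → 1/500 → 1/400 → 1/320 → 1/250 → 1/200 → 1/160.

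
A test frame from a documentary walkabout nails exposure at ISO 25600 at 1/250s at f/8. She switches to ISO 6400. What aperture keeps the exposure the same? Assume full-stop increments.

ISO: 25600 → 12800 → 6400 — 2 stops lower (darker).
Need 2 stops brighter from the aperture: f/8 → f/5.6 → f/4.

f/4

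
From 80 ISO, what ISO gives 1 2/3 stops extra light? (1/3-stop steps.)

ISO: 80 → 100 → 125 → 160 → 200 → 250 — 1 2/3 stops higher (brighter).

ISO 250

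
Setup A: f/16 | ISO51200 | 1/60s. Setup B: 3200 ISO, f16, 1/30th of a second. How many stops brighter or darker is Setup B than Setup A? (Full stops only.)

3 stops darker

Aperture: unchanged.
Shutter speed: 1/60 → 1/30 — 1 stop slower (brighter).
ISO: 51200 → 25600 → 12800 → 6400 → 3200 — 4 stops dropped (darker).
Net: +1 −4 = −3 stops.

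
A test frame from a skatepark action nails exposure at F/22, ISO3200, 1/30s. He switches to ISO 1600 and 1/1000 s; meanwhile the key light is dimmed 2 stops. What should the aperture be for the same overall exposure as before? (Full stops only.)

f/1.4

Scene light: 2 stops darker.
ISO: 3200 → 1600 — 1 stop lower (darker).
Shutter speed: 1/30 → 1/60 → 1/125 → 1/250 → 1/500 → 1/1000 — 5 stops shorter (darker).
Net so far: 8 stops darker. Aperture: f/22 → f/16 → f/11 → f/8 → f/5.6 → f/4 → f/2.8 → f/2 → f/1.4.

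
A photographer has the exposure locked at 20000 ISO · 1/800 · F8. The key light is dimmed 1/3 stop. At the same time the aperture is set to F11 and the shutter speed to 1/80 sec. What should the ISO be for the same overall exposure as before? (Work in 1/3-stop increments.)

Scene light: 1/3 stop darker.
Aperture: f/8 → f/9 → f/10 → f/11 — 1 stop stopped down (darker).
Shutter speed: 1/800 → 1/640 → 1/500 → 1/400 → 1/320 → 1/250 → 1/200 → 1/160 → 1/125 → 1/100 → 1/80 — 3 1/3 stops slower (brighter).
Net so far: 2 stops brighter. ISO: 20000 → 16000 → 12800 → 10000 → 8000 → 6400 → 5000.

ISO 5000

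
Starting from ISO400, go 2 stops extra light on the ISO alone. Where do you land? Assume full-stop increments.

ISO: 400 → 800 → 1600 — 2 stops higher (brighter).

ISO 1600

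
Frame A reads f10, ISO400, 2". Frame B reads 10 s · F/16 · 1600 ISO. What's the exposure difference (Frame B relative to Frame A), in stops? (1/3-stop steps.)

3 stops brighter

Aperture: f/10 → f/11 → f/13 → f/14 → f/16 — 1 1/3 stops narrower (darker).
Shutter speed: 2 → 2.5 → 3.2 → 4 → 5 → 6 → 8 → 10 — 2 1/3 stops longer (brighter).
ISO: 400 → 500 → 640 → 800 → 1000 → 1250 → 1600 — 2 stops higher (brighter).
Net: −1 1/3 +2 1/3 +2 = +3 stops.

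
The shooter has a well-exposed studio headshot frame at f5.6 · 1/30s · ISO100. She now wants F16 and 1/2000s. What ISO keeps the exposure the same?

ISO 51200

Aperture: f/5.6 → f/8 → f/11 → f/16 — 3 stops narrower (darker).
Shutter speed: 1/30 → 1/60 → 1/125 → 1/250 → 1/500 → 1/1000 → 1/2000 — 6 stops shorter (darker).
Net change so far: 9 stops darker. Offset with the ISO: 100 → 200 → 400 → 800 → 1600 → 3200 → 6400 → 12800 → 25600 → 51200.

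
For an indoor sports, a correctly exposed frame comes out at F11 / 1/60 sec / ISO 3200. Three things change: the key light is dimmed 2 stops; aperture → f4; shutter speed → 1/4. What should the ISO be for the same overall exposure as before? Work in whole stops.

Scene light: 2 stops darker.
Aperture: f/11 → f/8 → f/5.6 → f/4 — 3 stops larger aperture (brighter).
Shutter speed: 1/60 → 1/30 → 1/15 → 1/8 → 1/4 — 4 stops slower (brighter).
Net so far: 5 stops brighter. ISO: 3200 → 1600 → 800 → 400 → 200 → 100.

ISO 100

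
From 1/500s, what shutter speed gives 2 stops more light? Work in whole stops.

Shutter speed: 1/500 → 1/250 → 1/125 — 2 stops longer (brighter).

1/125s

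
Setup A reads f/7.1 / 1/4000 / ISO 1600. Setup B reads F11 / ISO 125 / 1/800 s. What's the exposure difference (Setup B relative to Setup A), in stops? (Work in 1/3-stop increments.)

Aperture: f/7.1 → f/8 → f/9 → f/10 → f/11 — 1 1/3 stops stopped down (darker).
Shutter speed: 1/4000 → 1/3200 → 1/2500 → 1/2000 → 1/1600 → 1/1250 → 1/1000 → 1/800 — 2 1/3 stops slower (brighter).
ISO: 1600 → 1250 → 1000 → 800 → 640 → 500 → 400 → 320 → 250 → 200 → 160 → 125 — 3 2/3 stops lower (darker).
Net: −1 1/3 +2 1/3 −3 2/3 = −2 2/3 stops.

2 2/3 stops darker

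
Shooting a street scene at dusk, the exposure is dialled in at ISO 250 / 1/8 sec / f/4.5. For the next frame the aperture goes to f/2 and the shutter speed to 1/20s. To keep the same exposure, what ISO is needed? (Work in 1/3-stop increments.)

Aperture: f/4.5 → f/4 → f/3.5 → f/3.2 → f/2.8 → f/2.5 → f/2.2 → f/2 — 2 1/3 stops opened up (brighter).
Shutter speed: 1/8 → 1/10 → 1/13 → 1/15 → 1/20 — 1 1/3 stops shorter (darker).
Net change so far: 1 stop brighter. Offset with the ISO: 250 → 200 → 160 → 125.

ISO 125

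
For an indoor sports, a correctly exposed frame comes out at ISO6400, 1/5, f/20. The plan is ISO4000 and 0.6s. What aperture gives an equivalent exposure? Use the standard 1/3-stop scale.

f/29

ISO: 6400 → 5000 → 4000 — 2/3 stop dropped (darker).
Shutter speed: 1/5 → 1/4 → 0.3 → 0.4 → 0.5 → 0.6 — 1 2/3 stops slower (brighter).
Net change so far: 1 stop brighter. Offset with the aperture: f/20 → f/22 → f/25 → f/29.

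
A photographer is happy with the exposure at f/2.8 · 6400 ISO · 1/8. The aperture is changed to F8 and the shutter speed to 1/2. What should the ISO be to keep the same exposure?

Aperture: f/2.8 → f/4 → f/5.6 → f/8 — 3 stops smaller aperture (darker).
Shutter speed: 1/8 → 1/4 → 1/2 — 2 stops slower (brighter).
Net change so far: 1 stop darker. Offset with the ISO: 6400 → 12800.

ISO 12800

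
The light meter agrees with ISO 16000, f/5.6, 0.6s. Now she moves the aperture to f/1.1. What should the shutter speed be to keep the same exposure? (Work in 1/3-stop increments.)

Aperture: f/5.6 → f/5 → f/4.5 → f/4 → f/3.5 → f/3.2 → f/2.8 → f/2.5 → f/2.2 → f/2 → f/1.8 → f/1.6 → f/1.4 → f/1.2 → f/1.1 — 4 2/3 stops wider (brighter).
Need 4 2/3 stops darker from the shutter speed: 0.6 → 0.5 → 0.4 → 0.3 → 1/4 → 1/5 → 1/6 → 1/8 → 1/10 → 1/13 → 1/15 → 1/20 → 1/25 → 1/30 → 1/40.

1/40s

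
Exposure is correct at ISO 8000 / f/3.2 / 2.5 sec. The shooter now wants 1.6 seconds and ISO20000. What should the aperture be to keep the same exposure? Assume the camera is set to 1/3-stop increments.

f/4

Shutter speed: 2.5 → 2 → 1.6 — 2/3 stop faster (darker).
ISO: 8000 → 10000 → 12800 → 16000 → 20000 — 1 1/3 stops higher (brighter).
Net change so far: 2/3 stop brighter. Offset with the aperture: f/3.2 → f/3.5 → f/4.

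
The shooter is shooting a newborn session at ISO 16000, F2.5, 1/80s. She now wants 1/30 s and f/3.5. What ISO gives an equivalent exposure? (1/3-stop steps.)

Shutter speed: 1/80 → 1/60 → 1/50 → 1/40 → 1/30 — 1 1/3 stops longer (brighter).
Aperture: f/2.5 → f/2.8 → f/3.2 → f/3.5 — 1 stop stopped down (darker).
Net change so far: 1/3 stop brighter. Offset with the ISO: 16000 → 12800.

ISO 12800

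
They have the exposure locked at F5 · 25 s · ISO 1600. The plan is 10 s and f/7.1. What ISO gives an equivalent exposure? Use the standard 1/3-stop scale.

ISO 8000

Shutter speed: 25 → 20 → 15 → 13 → 10 — 1 1/3 stops shorter (darker).
Aperture: f/5 → f/5.6 → f/6.3 → f/7.1 — 1 stop smaller aperture (darker).
Net change so far: 2 1/3 stops darker. Offset with the ISO: 1600 → 2000 → 2500 → 3200 → 4000 → 5000 → 6400 → 8000.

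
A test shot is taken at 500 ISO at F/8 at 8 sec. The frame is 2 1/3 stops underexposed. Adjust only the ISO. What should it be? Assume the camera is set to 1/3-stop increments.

ISO 2500

Underexposed by 2 1/3 stops → need 2 1/3 stops brighter.
ISO: 500 → 640 → 800 → 1000 → 1250 → 1600 → 2000 → 2500.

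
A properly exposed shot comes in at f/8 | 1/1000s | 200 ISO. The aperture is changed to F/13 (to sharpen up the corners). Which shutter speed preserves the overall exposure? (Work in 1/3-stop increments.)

1/400s

Aperture: f/8 → f/9 → f/10 → f/11 → f/13 — 1 1/3 stops narrower (darker).
Need 1 1/3 stops brighter from the shutter speed: 1/1000 → 1/800 → 1/640 → 1/500 → 1/400.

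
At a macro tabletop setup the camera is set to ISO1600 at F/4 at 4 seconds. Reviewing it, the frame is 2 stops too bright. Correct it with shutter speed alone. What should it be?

1 s

Overexposed by 2 stops → need 2 stops darker.
Shutter speed: 4 → 2 → 1.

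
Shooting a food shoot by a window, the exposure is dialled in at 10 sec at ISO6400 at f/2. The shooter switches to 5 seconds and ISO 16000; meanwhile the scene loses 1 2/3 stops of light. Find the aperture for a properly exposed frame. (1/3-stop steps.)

Scene light: 1 2/3 stops darker.
Shutter speed: 10 → 8 → 6 → 5 — 1 stop shorter (darker).
ISO: 6400 → 8000 → 10000 → 12800 → 16000 — 1 1/3 stops raised (brighter).
Net so far: 1 1/3 stops darker. Aperture: f/2 → f/1.8 → f/1.6 → f/1.4 → f/1.2.

f/1.2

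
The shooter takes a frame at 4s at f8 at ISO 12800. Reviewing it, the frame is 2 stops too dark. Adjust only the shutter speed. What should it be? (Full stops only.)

Underexposed by 2 stops → need 2 stops brighter.
Shutter speed: 4 → 8 → 15.

15 s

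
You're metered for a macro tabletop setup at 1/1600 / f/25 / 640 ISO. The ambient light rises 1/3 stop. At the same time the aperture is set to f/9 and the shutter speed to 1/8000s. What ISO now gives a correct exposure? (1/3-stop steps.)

Scene light: 1/3 stop brighter.
Aperture: f/25 → f/22 → f/20 → f/18 → f/16 → f/14 → f/13 → f/11 → f/10 → f/9 — 3 stops larger aperture (brighter).
Shutter speed: 1/1600 → 1/2000 → 1/2500 → 1/3200 → 1/4000 → 1/5000 → 1/6400 → 1/8000 — 2 1/3 stops shorter (darker).
Net so far: 1 stop brighter. ISO: 640 → 500 → 400 → 320.

ISO 320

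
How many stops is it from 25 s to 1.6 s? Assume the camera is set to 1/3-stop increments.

4 stops

25 → 20 → 15 → 13 → 10 → 8 → 6 → 5 → 4 → 3.2 → 2.5 → 2 → 1.6 — count the steps: 12 third-stops = 4 stops.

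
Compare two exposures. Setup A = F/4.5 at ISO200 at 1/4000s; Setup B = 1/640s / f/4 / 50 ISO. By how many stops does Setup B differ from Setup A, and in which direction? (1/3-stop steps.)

1 stop brighter

Aperture: f/4.5 → f/4 — 1/3 stop opened up (brighter).
Shutter speed: 1/4000 → 1/3200 → 1/2500 → 1/2000 → 1/1600 → 1/1250 → 1/1000 → 1/800 → 1/640 — 2 2/3 stops longer (brighter).
ISO: 200 → 160 → 125 → 100 → 80 → 64 → 50 — 2 stops lower (darker).
Net: +1/3 +2 2/3 −2 = +1 stop.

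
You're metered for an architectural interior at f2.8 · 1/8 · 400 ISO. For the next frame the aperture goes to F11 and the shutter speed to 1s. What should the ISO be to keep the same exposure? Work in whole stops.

ISO 800

Aperture: f/2.8 → f/4 → f/5.6 → f/8 → f/11 — 4 stops stopped down (darker).
Shutter speed: 1/8 → 1/4 → 1/2 → 1 — 3 stops slower (brighter).
Net change so far: 1 stop darker. Offset with the ISO: 400 → 800.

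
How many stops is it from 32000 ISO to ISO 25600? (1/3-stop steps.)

32000 → 25600 — count the steps: 1 third-stops = 1/3 stop.

1/3 stop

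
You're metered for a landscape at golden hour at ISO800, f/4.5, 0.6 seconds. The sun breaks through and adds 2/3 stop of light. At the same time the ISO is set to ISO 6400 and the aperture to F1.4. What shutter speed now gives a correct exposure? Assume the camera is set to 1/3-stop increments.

Scene light: 2/3 stop brighter.
ISO: 800 → 1000 → 1250 → 1600 → 2000 → 2500 → 3200 → 4000 → 5000 → 6400 — 3 stops raised (brighter).
Aperture: f/4.5 → f/4 → f/3.5 → f/3.2 → f/2.8 → f/2.5 → f/2.2 → f/2 → f/1.8 → f/1.6 → f/1.4 — 3 1/3 stops larger aperture (brighter).
Net so far: 7 stops brighter. Shutter speed: 0.6 → 0.5 → 0.4 → 0.3 → 1/4 → 1/5 → 1/6 → 1/8 → 1/10 → 1/13 → 1/15 → 1/20 → 1/25 → 1/30 → 1/40 → 1/50 → 1/60 → 1/80 → 1/100 → 1/125 → 1/160 → 1/200.

1/200s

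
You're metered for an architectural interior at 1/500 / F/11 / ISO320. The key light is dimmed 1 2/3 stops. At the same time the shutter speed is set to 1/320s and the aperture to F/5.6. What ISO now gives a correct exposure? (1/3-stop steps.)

ISO 160

Scene light: 1 2/3 stops darker.
Shutter speed: 1/500 → 1/400 → 1/320 — 2/3 stop slower (brighter).
Aperture: f/11 → f/10 → f/9 → f/8 → f/7.1 → f/6.3 → f/5.6 — 2 stops wider (brighter).
Net so far: 1 stop brighter. ISO: 320 → 250 → 200 → 160.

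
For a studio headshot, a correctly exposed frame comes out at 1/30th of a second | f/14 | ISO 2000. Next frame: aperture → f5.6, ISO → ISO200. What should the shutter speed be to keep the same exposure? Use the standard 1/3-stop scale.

Aperture: f/14 → f/13 → f/11 → f/10 → f/9 → f/8 → f/7.1 → f/6.3 → f/5.6 — 2 2/3 stops wider (brighter).
ISO: 2000 → 1600 → 1250 → 1000 → 800 → 640 → 500 → 400 → 320 → 250 → 200 — 3 1/3 stops lower (darker).
Net change so far: 2/3 stop darker. Offset with the shutter speed: 1/30 → 1/25 → 1/20.

1/20s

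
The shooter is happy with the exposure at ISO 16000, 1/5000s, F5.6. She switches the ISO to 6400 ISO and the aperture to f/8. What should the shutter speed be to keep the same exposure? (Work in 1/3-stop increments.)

ISO: 16000 → 12800 → 10000 → 8000 → 6400 — 1 1/3 stops dropped (darker).
Aperture: f/5.6 → f/6.3 → f/7.1 → f/8 — 1 stop smaller aperture (darker).
Net change so far: 2 1/3 stops darker. Offset with the shutter speed: 1/5000 → 1/4000 → 1/3200 → 1/2500 → 1/2000 → 1/1600 → 1/1250 → 1/1000.

1/1000s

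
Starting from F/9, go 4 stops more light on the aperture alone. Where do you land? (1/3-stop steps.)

Aperture: f/9 → f/8 → f/7.1 → f/6.3 → f/5.6 → f/5 → f/4.5 → f/4 → f/3.5 → f/3.2 → f/2.8 → f/2.5 → f/2.2 — 4 stops wider (brighter).

f/2.2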